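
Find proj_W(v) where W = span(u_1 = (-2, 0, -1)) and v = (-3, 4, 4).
proj_W(v) = (-4/5, 0, -2/5)

Set up U = [u_1 | ... | u_1] ∈ R^(3×1). The projector onto W = col(U) is P = U (U^T U)^(-1) U^T.
Compute U^T U =
  [5],
and U^T v = (2).
Solve U^T U · c = U^T v for the coefficients: c = (2/5). The projection is proj_W(v) = U c.
Check: (v - proj_W(v)) · u_1 = 0  (should be 0).
Result: proj_W(v) = (-4/5, 0, -2/5).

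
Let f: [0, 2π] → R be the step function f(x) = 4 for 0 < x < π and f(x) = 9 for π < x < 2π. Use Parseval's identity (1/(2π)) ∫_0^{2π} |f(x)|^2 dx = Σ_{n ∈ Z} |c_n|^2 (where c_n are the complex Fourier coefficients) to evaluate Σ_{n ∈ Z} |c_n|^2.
Σ |c_n|^2 = 97/2

Parseval equates the L^2 energy of f (normalised by 1/(2π)) with the ℓ^2 sum of its Fourier coefficients: (1/(2π)) ∫_0^{2π} |f|^2 = Σ |c_n|^2.
Compute the left side: (1/(2π)) [∫_0^π 4^2 dx + ∫_π^{2π} 9^2 dx] = (1/(2π)) · (16π + 81π) = (16 + 81)/2 = 97/2.
So Σ_{n ∈ Z} |c_n|^2 = 97/2.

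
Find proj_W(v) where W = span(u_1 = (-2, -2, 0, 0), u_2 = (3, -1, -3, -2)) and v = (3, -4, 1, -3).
proj_W(v) = (47/42, -89/42, -17/7, -34/21)

Set up U = [u_1 | ... | u_2] ∈ R^(4×2). The projector onto W = col(U) is P = U (U^T U)^(-1) U^T.
Compute U^T U =
  [8, -4]
  [-4, 23],
and U^T v = (2, 16).
Solve U^T U · c = U^T v for the coefficients: c = (55/84, 17/21). The projection is proj_W(v) = U c.
Check: (v - proj_W(v)) · u_1 = 0  (should be 0).
Check: (v - proj_W(v)) · u_2 = 0  (should be 0).
Result: proj_W(v) = (47/42, -89/42, -17/7, -34/21).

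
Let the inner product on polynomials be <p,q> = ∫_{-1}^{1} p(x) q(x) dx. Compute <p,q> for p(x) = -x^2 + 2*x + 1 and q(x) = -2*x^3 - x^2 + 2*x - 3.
<p,q> = -16/5

Expand the product: p(x)·q(x) = 2*x^5 - 3*x^4 - 6*x^3 + 6*x^2 - 4*x - 3.
∫_{-1}^{1} of each monomial x^k gives [2/(k+1) if k even, 0 if k odd]. Integrating term-by-term (or equivalently evaluating the antiderivative F(x) = x^6/3 - 3*x^5/5 - 3*x^4/2 + 2*x^3 - 2*x^2 - 3*x at the endpoints):
  F(1) − F(−1) = -143/30 − (-47/30) = -16/5.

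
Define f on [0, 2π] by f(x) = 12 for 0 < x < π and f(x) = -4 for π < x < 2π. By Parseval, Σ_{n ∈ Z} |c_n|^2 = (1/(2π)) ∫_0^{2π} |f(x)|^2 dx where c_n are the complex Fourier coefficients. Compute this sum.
Σ |c_n|^2 = 80

Parseval equates the L^2 energy of f (normalised by 1/(2π)) with the ℓ^2 sum of its Fourier coefficients: (1/(2π)) ∫_0^{2π} |f|^2 = Σ |c_n|^2.
Compute the left side: (1/(2π)) [∫_0^π 12^2 dx + ∫_π^{2π} (-4)^2 dx] = (1/(2π)) · (144π + 16π) = (144 + 16)/2 = 80.
So Σ_{n ∈ Z} |c_n|^2 = 80.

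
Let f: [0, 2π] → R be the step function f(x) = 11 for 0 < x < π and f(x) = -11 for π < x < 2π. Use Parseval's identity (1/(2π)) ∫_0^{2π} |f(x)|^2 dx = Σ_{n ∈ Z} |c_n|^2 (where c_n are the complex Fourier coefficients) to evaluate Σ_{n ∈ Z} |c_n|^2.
Σ |c_n|^2 = 121

Parseval equates the L^2 energy of f (normalised by 1/(2π)) with the ℓ^2 sum of its Fourier coefficients: (1/(2π)) ∫_0^{2π} |f|^2 = Σ |c_n|^2.
Compute the left side: (1/(2π)) [∫_0^π 11^2 dx + ∫_π^{2π} (-11)^2 dx] = (1/(2π)) · (121π + 121π) = (121 + 121)/2 = 121.
So Σ_{n ∈ Z} |c_n|^2 = 121.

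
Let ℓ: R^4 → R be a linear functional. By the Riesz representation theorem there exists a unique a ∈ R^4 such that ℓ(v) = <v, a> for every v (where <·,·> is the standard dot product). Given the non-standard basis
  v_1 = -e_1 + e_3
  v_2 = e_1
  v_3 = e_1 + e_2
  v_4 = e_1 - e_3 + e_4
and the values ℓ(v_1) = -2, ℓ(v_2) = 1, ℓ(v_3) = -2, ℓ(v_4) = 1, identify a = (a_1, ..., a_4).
a = (1, -3, -1, -1)

Write a = (a_1, ..., a_4) in the standard basis. For each basis vector v_i, ℓ(v_i) = <v_i, a> is a linear equation in the a_j's. Collect the n equations into a matrix system V a = ℓ, where row i of V is v_i (expressed in the standard basis). Since V is invertible (lower-triangular with 1s on the diagonal, up to permutation), solve by back-substitution:
  V =
[[-1, 0, 1, 0],
 [1, 0, 0, 0],
 [1, 1, 0, 0],
 [1, 0, -1, 1]]
  V a = (-2, 1, -2, 1)
Solving gives a = (1, -3, -1, -1).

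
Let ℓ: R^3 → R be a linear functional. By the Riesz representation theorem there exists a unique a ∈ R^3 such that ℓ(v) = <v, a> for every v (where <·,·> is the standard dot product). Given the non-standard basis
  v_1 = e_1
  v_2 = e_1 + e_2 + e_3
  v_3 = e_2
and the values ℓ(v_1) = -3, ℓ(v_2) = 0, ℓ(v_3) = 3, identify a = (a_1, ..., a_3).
a = (-3, 3, 0)

Write a = (a_1, ..., a_3) in the standard basis. For each basis vector v_i, ℓ(v_i) = <v_i, a> is a linear equation in the a_j's. Collect the n equations into a matrix system V a = ℓ, where row i of V is v_i (expressed in the standard basis). Since V is invertible (lower-triangular with 1s on the diagonal, up to permutation), solve by back-substitution:
  V =
[[1, 0, 0],
 [1, 1, 1],
 [0, 1, 0]]
  V a = (-3, 0, 3)
Solving gives a = (-3, 3, 0).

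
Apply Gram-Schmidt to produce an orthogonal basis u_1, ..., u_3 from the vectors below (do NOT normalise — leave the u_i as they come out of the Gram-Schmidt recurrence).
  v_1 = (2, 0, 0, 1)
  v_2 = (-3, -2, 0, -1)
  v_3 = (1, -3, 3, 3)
Orthogonal basis:
  u_1 = (2, 0, 0, 1)
  u_2 = (-1/5, -2, 0, 2/5)
  u_3 = (-2/3, 1/3, 3, 4/3)

Apply the Gram-Schmidt recurrence
  u_1 = v_1
  u_i = v_i − Σ_{j<i} ((v_i · u_j) / (u_j · u_j)) · u_j.

Step by step this gives:
  u_1 = (2, 0, 0, 1)
  u_2 = (-1/5, -2, 0, 2/5)
  u_3 = (-2/3, 1/3, 3, 4/3)

Orthogonality check:
  u_2 · u_1 = 0 (should be 0)
  u_3 · u_1 = 0 (should be 0)
  u_3 · u_2 = 0 (should be 0)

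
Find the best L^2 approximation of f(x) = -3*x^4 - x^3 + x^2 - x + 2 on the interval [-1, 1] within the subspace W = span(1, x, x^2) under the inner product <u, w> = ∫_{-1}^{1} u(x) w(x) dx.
g(x) = -11*x^2/7 - 8*x/5 + 79/35

The best approximation g ∈ W is the orthogonal projection of f onto W. Writing g = a_0 + a_1 x + a_2 x^2, the coefficients solve the normal equations G · a = b where
  G_{ij} = <φ_i, φ_j> and b_i = <f, φ_i>, with φ_0 = 1, φ_1 = x, φ_2 = x^2.
G =
  [2, 0, 2/3]
  [0, 2/3, 0]
  [2/3, 0, 2/5],
b = (52/15, -16/15, 92/105).
Solving gives a_0 = 79/35, a_1 = -8/5, a_2 = -11/7, so
  g(x) = -11*x^2/7 - 8*x/5 + 79/35.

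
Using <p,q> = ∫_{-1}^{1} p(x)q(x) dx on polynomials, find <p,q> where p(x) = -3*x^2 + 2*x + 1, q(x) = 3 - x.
<p,q> = -4/3

Expand the product: p(x)·q(x) = 3*x^3 - 11*x^2 + 5*x + 3.
∫_{-1}^{1} of each monomial x^k gives [2/(k+1) if k even, 0 if k odd]. Integrating term-by-term (or equivalently evaluating the antiderivative F(x) = 3*x^4/4 - 11*x^3/3 + 5*x^2/2 + 3*x at the endpoints):
  F(1) − F(−1) = 31/12 − (47/12) = -4/3.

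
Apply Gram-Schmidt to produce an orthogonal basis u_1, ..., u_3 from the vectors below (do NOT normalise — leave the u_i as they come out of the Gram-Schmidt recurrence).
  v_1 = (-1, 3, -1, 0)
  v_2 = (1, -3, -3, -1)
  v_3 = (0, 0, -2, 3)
Orthogonal basis:
  u_1 = (-1, 3, -1, 0)
  u_2 = (4/11, -12/11, -40/11, -1)
  u_3 = (14/171, -14/57, -140/171, 560/171)

Apply the Gram-Schmidt recurrence
  u_1 = v_1
  u_i = v_i − Σ_{j<i} ((v_i · u_j) / (u_j · u_j)) · u_j.

Step by step this gives:
  u_1 = (-1, 3, -1, 0)
  u_2 = (4/11, -12/11, -40/11, -1)
  u_3 = (14/171, -14/57, -140/171, 560/171)

Orthogonality check:
  u_2 · u_1 = 0 (should be 0)
  u_3 · u_1 = 0 (should be 0)
  u_3 · u_2 = 0 (should be 0)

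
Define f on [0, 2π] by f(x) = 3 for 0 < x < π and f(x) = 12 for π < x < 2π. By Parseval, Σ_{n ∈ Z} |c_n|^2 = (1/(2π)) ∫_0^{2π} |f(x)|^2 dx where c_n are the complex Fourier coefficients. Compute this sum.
Σ |c_n|^2 = 153/2

Parseval equates the L^2 energy of f (normalised by 1/(2π)) with the ℓ^2 sum of its Fourier coefficients: (1/(2π)) ∫_0^{2π} |f|^2 = Σ |c_n|^2.
Compute the left side: (1/(2π)) [∫_0^π 3^2 dx + ∫_π^{2π} 12^2 dx] = (1/(2π)) · (9π + 144π) = (9 + 144)/2 = 153/2.
So Σ_{n ∈ Z} |c_n|^2 = 153/2.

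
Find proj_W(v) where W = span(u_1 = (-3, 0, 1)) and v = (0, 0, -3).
proj_W(v) = (9/10, 0, -3/10)

Set up U = [u_1 | ... | u_1] ∈ R^(3×1). The projector onto W = col(U) is P = U (U^T U)^(-1) U^T.
Compute U^T U =
  [10],
and U^T v = (-3).
Solve U^T U · c = U^T v for the coefficients: c = (-3/10). The projection is proj_W(v) = U c.
Check: (v - proj_W(v)) · u_1 = 0  (should be 0).
Result: proj_W(v) = (9/10, 0, -3/10).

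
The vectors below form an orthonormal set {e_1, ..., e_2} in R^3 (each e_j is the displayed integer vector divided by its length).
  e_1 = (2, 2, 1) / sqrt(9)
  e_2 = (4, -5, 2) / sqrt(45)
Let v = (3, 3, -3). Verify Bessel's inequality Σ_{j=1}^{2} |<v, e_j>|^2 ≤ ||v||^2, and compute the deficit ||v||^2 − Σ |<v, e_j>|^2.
Σ |<v, e_j>|^2 = 54/5; ||v||^2 = 27; deficit = 81/5

Write each e_j = u_j / sqrt(<u_j, u_j>) where u_j is the displayed integer vector. Then <v, e_j> = <v, u_j> / sqrt(<u_j, u_j>), so |<v, e_j>|^2 = <v, u_j>^2 / <u_j, u_j>.
Coefficients: <v, e_1> = 9/sqrt(9), <v, e_2> = -9/sqrt(45).
Square and sum: Σ |<v, e_j>|^2 = 54/5.
Compute ||v||^2 = v·v = 27.
Deficit = 27 − 54/5 = 81/5 ≥ 0, confirming Bessel's inequality. (The deficit equals ||v − Σ <v,e_j> e_j||^2, the squared distance from v to span{e_j}.)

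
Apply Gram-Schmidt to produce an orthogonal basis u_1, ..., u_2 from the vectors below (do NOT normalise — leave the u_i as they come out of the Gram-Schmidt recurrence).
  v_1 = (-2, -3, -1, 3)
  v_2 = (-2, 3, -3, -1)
Orthogonal basis:
  u_1 = (-2, -3, -1, 3)
  u_2 = (-56/23, 54/23, -74/23, -8/23)

Apply the Gram-Schmidt recurrence
  u_1 = v_1
  u_i = v_i − Σ_{j<i} ((v_i · u_j) / (u_j · u_j)) · u_j.

Step by step this gives:
  u_1 = (-2, -3, -1, 3)
  u_2 = (-56/23, 54/23, -74/23, -8/23)

Orthogonality check:
  u_2 · u_1 = 0 (should be 0)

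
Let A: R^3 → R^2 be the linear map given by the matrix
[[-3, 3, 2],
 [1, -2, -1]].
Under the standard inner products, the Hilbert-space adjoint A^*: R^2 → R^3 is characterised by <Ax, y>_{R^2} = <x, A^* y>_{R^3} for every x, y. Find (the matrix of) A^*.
A^* = A^T =
[[-3, 1],
 [3, -2],
 [2, -1]]

For real matrices with standard dot products, the defining identity <Ax, y> = <x, A^* y> gives (Ax)^T y = x^T (A^*) y, i.e. x^T A^T y = x^T (A^*) y. Since this holds for all x, y, we must have A^* = A^T. Therefore
A^* =
[[-3, 1],
 [3, -2],
 [2, -1]].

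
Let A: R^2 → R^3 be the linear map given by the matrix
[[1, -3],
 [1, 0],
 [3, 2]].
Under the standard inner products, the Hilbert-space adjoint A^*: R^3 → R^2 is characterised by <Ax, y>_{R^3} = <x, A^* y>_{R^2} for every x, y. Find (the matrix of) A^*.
A^* = A^T =
[[1, 1, 3],
 [-3, 0, 2]]

For real matrices with standard dot products, the defining identity <Ax, y> = <x, A^* y> gives (Ax)^T y = x^T (A^*) y, i.e. x^T A^T y = x^T (A^*) y. Since this holds for all x, y, we must have A^* = A^T. Therefore
A^* =
[[1, 1, 3],
 [-3, 0, 2]].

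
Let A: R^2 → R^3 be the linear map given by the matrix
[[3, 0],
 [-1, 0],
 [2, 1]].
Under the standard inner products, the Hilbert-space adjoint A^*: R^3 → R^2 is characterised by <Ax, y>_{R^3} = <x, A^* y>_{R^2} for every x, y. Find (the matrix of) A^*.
A^* = A^T =
[[3, -1, 2],
 [0, 0, 1]]

For real matrices with standard dot products, the defining identity <Ax, y> = <x, A^* y> gives (Ax)^T y = x^T (A^*) y, i.e. x^T A^T y = x^T (A^*) y. Since this holds for all x, y, we must have A^* = A^T. Therefore
A^* =
[[3, -1, 2],
 [0, 0, 1]].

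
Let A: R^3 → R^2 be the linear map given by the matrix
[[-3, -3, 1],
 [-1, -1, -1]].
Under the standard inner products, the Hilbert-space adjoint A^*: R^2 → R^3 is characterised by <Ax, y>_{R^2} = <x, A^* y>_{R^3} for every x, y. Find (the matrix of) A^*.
A^* = A^T =
[[-3, -1],
 [-3, -1],
 [1, -1]]

For real matrices with standard dot products, the defining identity <Ax, y> = <x, A^* y> gives (Ax)^T y = x^T (A^*) y, i.e. x^T A^T y = x^T (A^*) y. Since this holds for all x, y, we must have A^* = A^T. Therefore
A^* =
[[-3, -1],
 [-3, -1],
 [1, -1]].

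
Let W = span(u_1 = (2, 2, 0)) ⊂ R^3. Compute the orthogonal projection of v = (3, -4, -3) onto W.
proj_W(v) = (-1/2, -1/2, 0)

Set up U = [u_1 | ... | u_1] ∈ R^(3×1). The projector onto W = col(U) is P = U (U^T U)^(-1) U^T.
Compute U^T U =
  [8],
and U^T v = (-2).
Solve U^T U · c = U^T v for the coefficients: c = (-1/4). The projection is proj_W(v) = U c.
Check: (v - proj_W(v)) · u_1 = 0  (should be 0).
Result: proj_W(v) = (-1/2, -1/2, 0).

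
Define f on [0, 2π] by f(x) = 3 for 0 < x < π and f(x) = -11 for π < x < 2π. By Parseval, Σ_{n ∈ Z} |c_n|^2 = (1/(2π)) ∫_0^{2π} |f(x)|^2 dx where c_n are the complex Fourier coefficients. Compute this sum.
Σ |c_n|^2 = 65

Parseval equates the L^2 energy of f (normalised by 1/(2π)) with the ℓ^2 sum of its Fourier coefficients: (1/(2π)) ∫_0^{2π} |f|^2 = Σ |c_n|^2.
Compute the left side: (1/(2π)) [∫_0^π 3^2 dx + ∫_π^{2π} (-11)^2 dx] = (1/(2π)) · (9π + 121π) = (9 + 121)/2 = 65.
So Σ_{n ∈ Z} |c_n|^2 = 65.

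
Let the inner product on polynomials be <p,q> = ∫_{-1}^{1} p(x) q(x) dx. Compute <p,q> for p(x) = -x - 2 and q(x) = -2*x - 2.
<p,q> = 28/3

Expand the product: p(x)·q(x) = 2*x^2 + 6*x + 4.
∫_{-1}^{1} of each monomial x^k gives [2/(k+1) if k even, 0 if k odd]. Integrating term-by-term (or equivalently evaluating the antiderivative F(x) = 2*x^3/3 + 3*x^2 + 4*x at the endpoints):
  F(1) − F(−1) = 23/3 − (-5/3) = 28/3.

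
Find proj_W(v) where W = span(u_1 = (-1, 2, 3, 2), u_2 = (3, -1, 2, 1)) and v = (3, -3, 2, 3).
proj_W(v) = (337/87, -119/87, 70/29, 103/87)

Set up U = [u_1 | ... | u_2] ∈ R^(4×2). The projector onto W = col(U) is P = U (U^T U)^(-1) U^T.
Compute U^T U =
  [18, 3]
  [3, 15],
and U^T v = (3, 19).
Solve U^T U · c = U^T v for the coefficients: c = (-4/87, 37/29). The projection is proj_W(v) = U c.
Check: (v - proj_W(v)) · u_1 = 0  (should be 0).
Check: (v - proj_W(v)) · u_2 = 0  (should be 0).
Result: proj_W(v) = (337/87, -119/87, 70/29, 103/87).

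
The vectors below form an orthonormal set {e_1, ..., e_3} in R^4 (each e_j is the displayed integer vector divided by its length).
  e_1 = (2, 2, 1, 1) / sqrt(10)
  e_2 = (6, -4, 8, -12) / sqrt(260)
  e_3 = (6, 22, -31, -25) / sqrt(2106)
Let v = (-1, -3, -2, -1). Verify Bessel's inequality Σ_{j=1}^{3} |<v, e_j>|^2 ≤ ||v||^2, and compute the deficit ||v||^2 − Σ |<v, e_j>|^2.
Σ |<v, e_j>|^2 = 110/9; ||v||^2 = 15; deficit = 25/9

Write each e_j = u_j / sqrt(<u_j, u_j>) where u_j is the displayed integer vector. Then <v, e_j> = <v, u_j> / sqrt(<u_j, u_j>), so |<v, e_j>|^2 = <v, u_j>^2 / <u_j, u_j>.
Coefficients: <v, e_1> = -11/sqrt(10), <v, e_2> = 2/sqrt(260), <v, e_3> = 15/sqrt(2106).
Square and sum: Σ |<v, e_j>|^2 = 110/9.
Compute ||v||^2 = v·v = 15.
Deficit = 15 − 110/9 = 25/9 ≥ 0, confirming Bessel's inequality. (The deficit equals ||v − Σ <v,e_j> e_j||^2, the squared distance from v to span{e_j}.)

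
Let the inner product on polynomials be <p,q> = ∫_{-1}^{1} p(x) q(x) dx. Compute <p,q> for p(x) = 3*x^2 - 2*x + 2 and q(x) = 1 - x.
<p,q> = 22/3

Expand the product: p(x)·q(x) = -3*x^3 + 5*x^2 - 4*x + 2.
∫_{-1}^{1} of each monomial x^k gives [2/(k+1) if k even, 0 if k odd]. Integrating term-by-term (or equivalently evaluating the antiderivative F(x) = -3*x^4/4 + 5*x^3/3 - 2*x^2 + 2*x at the endpoints):
  F(1) − F(−1) = 11/12 − (-77/12) = 22/3.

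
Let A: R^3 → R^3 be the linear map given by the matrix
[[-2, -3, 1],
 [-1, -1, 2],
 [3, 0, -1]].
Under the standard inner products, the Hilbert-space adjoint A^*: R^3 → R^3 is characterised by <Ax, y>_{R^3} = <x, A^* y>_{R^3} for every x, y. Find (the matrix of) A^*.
A^* = A^T =
[[-2, -1, 3],
 [-3, -1, 0],
 [1, 2, -1]]

For real matrices with standard dot products, the defining identity <Ax, y> = <x, A^* y> gives (Ax)^T y = x^T (A^*) y, i.e. x^T A^T y = x^T (A^*) y. Since this holds for all x, y, we must have A^* = A^T. Therefore
A^* =
[[-2, -1, 3],
 [-3, -1, 0],
 [1, 2, -1]].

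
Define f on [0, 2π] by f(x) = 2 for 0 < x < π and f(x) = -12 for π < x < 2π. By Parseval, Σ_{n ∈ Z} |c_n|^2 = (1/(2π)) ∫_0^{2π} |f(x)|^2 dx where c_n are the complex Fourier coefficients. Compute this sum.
Σ |c_n|^2 = 74

Parseval equates the L^2 energy of f (normalised by 1/(2π)) with the ℓ^2 sum of its Fourier coefficients: (1/(2π)) ∫_0^{2π} |f|^2 = Σ |c_n|^2.
Compute the left side: (1/(2π)) [∫_0^π 2^2 dx + ∫_π^{2π} (-12)^2 dx] = (1/(2π)) · (4π + 144π) = (4 + 144)/2 = 74.
So Σ_{n ∈ Z} |c_n|^2 = 74.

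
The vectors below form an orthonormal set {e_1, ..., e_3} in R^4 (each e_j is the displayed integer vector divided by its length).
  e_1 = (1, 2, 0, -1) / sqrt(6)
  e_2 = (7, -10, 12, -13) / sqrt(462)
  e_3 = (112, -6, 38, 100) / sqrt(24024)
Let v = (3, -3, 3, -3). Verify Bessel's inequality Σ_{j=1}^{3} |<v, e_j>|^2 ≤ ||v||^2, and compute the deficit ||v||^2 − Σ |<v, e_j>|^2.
Σ |<v, e_j>|^2 = 462/13; ||v||^2 = 36; deficit = 6/13

Write each e_j = u_j / sqrt(<u_j, u_j>) where u_j is the displayed integer vector. Then <v, e_j> = <v, u_j> / sqrt(<u_j, u_j>), so |<v, e_j>|^2 = <v, u_j>^2 / <u_j, u_j>.
Coefficients: <v, e_1> = 0/sqrt(6), <v, e_2> = 126/sqrt(462), <v, e_3> = 168/sqrt(24024).
Square and sum: Σ |<v, e_j>|^2 = 462/13.
Compute ||v||^2 = v·v = 36.
Deficit = 36 − 462/13 = 6/13 ≥ 0, confirming Bessel's inequality. (The deficit equals ||v − Σ <v,e_j> e_j||^2, the squared distance from v to span{e_j}.)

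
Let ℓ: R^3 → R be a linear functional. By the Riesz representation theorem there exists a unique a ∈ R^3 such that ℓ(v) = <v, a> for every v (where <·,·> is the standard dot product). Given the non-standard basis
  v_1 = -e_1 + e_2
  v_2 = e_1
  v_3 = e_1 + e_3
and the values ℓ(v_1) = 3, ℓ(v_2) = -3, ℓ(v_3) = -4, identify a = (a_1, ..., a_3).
a = (-3, 0, -1)

Write a = (a_1, ..., a_3) in the standard basis. For each basis vector v_i, ℓ(v_i) = <v_i, a> is a linear equation in the a_j's. Collect the n equations into a matrix system V a = ℓ, where row i of V is v_i (expressed in the standard basis). Since V is invertible (lower-triangular with 1s on the diagonal, up to permutation), solve by back-substitution:
  V =
[[-1, 1, 0],
 [1, 0, 0],
 [1, 0, 1]]
  V a = (3, -3, -4)
Solving gives a = (-3, 0, -1).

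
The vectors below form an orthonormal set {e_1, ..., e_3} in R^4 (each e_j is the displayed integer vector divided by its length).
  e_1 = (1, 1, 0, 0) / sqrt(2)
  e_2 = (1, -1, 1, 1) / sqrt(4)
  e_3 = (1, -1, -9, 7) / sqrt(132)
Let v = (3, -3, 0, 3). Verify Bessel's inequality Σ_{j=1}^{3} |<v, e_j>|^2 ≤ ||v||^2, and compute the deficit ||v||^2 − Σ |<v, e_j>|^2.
Σ |<v, e_j>|^2 = 567/22; ||v||^2 = 27; deficit = 27/22

Write each e_j = u_j / sqrt(<u_j, u_j>) where u_j is the displayed integer vector. Then <v, e_j> = <v, u_j> / sqrt(<u_j, u_j>), so |<v, e_j>|^2 = <v, u_j>^2 / <u_j, u_j>.
Coefficients: <v, e_1> = 0/sqrt(2), <v, e_2> = 9/sqrt(4), <v, e_3> = 27/sqrt(132).
Square and sum: Σ |<v, e_j>|^2 = 567/22.
Compute ||v||^2 = v·v = 27.
Deficit = 27 − 567/22 = 27/22 ≥ 0, confirming Bessel's inequality. (The deficit equals ||v − Σ <v,e_j> e_j||^2, the squared distance from v to span{e_j}.)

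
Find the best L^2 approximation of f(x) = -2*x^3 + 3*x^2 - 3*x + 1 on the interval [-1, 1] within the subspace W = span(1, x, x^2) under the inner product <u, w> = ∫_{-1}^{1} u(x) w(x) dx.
g(x) = 3*x^2 - 21*x/5 + 1

The best approximation g ∈ W is the orthogonal projection of f onto W. Writing g = a_0 + a_1 x + a_2 x^2, the coefficients solve the normal equations G · a = b where
  G_{ij} = <φ_i, φ_j> and b_i = <f, φ_i>, with φ_0 = 1, φ_1 = x, φ_2 = x^2.
G =
  [2, 0, 2/3]
  [0, 2/3, 0]
  [2/3, 0, 2/5],
b = (4, -14/5, 28/15).
Solving gives a_0 = 1, a_1 = -21/5, a_2 = 3, so
  g(x) = 3*x^2 - 21*x/5 + 1.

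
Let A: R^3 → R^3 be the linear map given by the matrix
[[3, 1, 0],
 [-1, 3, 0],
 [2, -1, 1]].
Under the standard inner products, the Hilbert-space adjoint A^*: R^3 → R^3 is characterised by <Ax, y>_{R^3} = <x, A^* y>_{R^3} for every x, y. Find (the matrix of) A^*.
A^* = A^T =
[[3, -1, 2],
 [1, 3, -1],
 [0, 0, 1]]

For real matrices with standard dot products, the defining identity <Ax, y> = <x, A^* y> gives (Ax)^T y = x^T (A^*) y, i.e. x^T A^T y = x^T (A^*) y. Since this holds for all x, y, we must have A^* = A^T. Therefore
A^* =
[[3, -1, 2],
 [1, 3, -1],
 [0, 0, 1]].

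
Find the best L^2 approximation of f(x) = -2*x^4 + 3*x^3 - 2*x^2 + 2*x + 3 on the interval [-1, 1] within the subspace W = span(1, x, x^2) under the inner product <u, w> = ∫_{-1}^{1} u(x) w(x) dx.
g(x) = -26*x^2/7 + 19*x/5 + 111/35

The best approximation g ∈ W is the orthogonal projection of f onto W. Writing g = a_0 + a_1 x + a_2 x^2, the coefficients solve the normal equations G · a = b where
  G_{ij} = <φ_i, φ_j> and b_i = <f, φ_i>, with φ_0 = 1, φ_1 = x, φ_2 = x^2.
G =
  [2, 0, 2/3]
  [0, 2/3, 0]
  [2/3, 0, 2/5],
b = (58/15, 38/15, 22/35).
Solving gives a_0 = 111/35, a_1 = 19/5, a_2 = -26/7, so
  g(x) = -26*x^2/7 + 19*x/5 + 111/35.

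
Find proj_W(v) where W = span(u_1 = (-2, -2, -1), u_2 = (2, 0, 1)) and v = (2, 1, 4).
proj_W(v) = (16/5, 1, 8/5)

Set up U = [u_1 | ... | u_2] ∈ R^(3×2). The projector onto W = col(U) is P = U (U^T U)^(-1) U^T.
Compute U^T U =
  [9, -5]
  [-5, 5],
and U^T v = (-10, 8).
Solve U^T U · c = U^T v for the coefficients: c = (-1/2, 11/10). The projection is proj_W(v) = U c.
Check: (v - proj_W(v)) · u_1 = 0  (should be 0).
Check: (v - proj_W(v)) · u_2 = 0  (should be 0).
Result: proj_W(v) = (16/5, 1, 8/5).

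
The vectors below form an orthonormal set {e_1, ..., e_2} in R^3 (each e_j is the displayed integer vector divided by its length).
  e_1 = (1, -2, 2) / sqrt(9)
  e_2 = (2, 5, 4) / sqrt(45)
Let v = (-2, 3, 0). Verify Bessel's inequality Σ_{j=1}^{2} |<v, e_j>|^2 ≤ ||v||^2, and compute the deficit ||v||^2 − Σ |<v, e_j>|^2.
Σ |<v, e_j>|^2 = 49/5; ||v||^2 = 13; deficit = 16/5

Write each e_j = u_j / sqrt(<u_j, u_j>) where u_j is the displayed integer vector. Then <v, e_j> = <v, u_j> / sqrt(<u_j, u_j>), so |<v, e_j>|^2 = <v, u_j>^2 / <u_j, u_j>.
Coefficients: <v, e_1> = -8/sqrt(9), <v, e_2> = 11/sqrt(45).
Square and sum: Σ |<v, e_j>|^2 = 49/5.
Compute ||v||^2 = v·v = 13.
Deficit = 13 − 49/5 = 16/5 ≥ 0, confirming Bessel's inequality. (The deficit equals ||v − Σ <v,e_j> e_j||^2, the squared distance from v to span{e_j}.)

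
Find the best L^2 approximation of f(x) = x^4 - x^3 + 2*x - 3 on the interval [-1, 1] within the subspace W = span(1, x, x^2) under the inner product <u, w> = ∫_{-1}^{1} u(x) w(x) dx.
g(x) = 6*x^2/7 + 7*x/5 - 108/35

The best approximation g ∈ W is the orthogonal projection of f onto W. Writing g = a_0 + a_1 x + a_2 x^2, the coefficients solve the normal equations G · a = b where
  G_{ij} = <φ_i, φ_j> and b_i = <f, φ_i>, with φ_0 = 1, φ_1 = x, φ_2 = x^2.
G =
  [2, 0, 2/3]
  [0, 2/3, 0]
  [2/3, 0, 2/5],
b = (-28/5, 14/15, -12/7).
Solving gives a_0 = -108/35, a_1 = 7/5, a_2 = 6/7, so
  g(x) = 6*x^2/7 + 7*x/5 - 108/35.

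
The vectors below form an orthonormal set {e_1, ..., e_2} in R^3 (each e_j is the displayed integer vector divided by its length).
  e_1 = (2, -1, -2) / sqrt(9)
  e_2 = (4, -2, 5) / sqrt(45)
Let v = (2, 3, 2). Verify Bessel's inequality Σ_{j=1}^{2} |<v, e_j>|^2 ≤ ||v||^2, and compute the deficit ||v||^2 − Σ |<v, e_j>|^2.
Σ |<v, e_j>|^2 = 21/5; ||v||^2 = 17; deficit = 64/5

Write each e_j = u_j / sqrt(<u_j, u_j>) where u_j is the displayed integer vector. Then <v, e_j> = <v, u_j> / sqrt(<u_j, u_j>), so |<v, e_j>|^2 = <v, u_j>^2 / <u_j, u_j>.
Coefficients: <v, e_1> = -3/sqrt(9), <v, e_2> = 12/sqrt(45).
Square and sum: Σ |<v, e_j>|^2 = 21/5.
Compute ||v||^2 = v·v = 17.
Deficit = 17 − 21/5 = 64/5 ≥ 0, confirming Bessel's inequality. (The deficit equals ||v − Σ <v,e_j> e_j||^2, the squared distance from v to span{e_j}.)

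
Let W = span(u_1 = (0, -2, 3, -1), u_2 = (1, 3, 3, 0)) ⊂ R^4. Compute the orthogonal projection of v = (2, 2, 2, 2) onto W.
proj_W(v) = (196/257, 672/257, 462/257, 42/257)

Set up U = [u_1 | ... | u_2] ∈ R^(4×2). The projector onto W = col(U) is P = U (U^T U)^(-1) U^T.
Compute U^T U =
  [14, 3]
  [3, 19],
and U^T v = (0, 14).
Solve U^T U · c = U^T v for the coefficients: c = (-42/257, 196/257). The projection is proj_W(v) = U c.
Check: (v - proj_W(v)) · u_1 = 0  (should be 0).
Check: (v - proj_W(v)) · u_2 = 0  (should be 0).
Result: proj_W(v) = (196/257, 672/257, 462/257, 42/257).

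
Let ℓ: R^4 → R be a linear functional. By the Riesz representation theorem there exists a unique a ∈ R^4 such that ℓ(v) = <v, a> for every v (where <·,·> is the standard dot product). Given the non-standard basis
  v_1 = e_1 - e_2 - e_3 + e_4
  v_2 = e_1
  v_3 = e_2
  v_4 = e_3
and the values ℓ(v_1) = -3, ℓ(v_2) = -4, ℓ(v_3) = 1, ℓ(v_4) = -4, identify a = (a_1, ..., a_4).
a = (-4, 1, -4, -2)

Write a = (a_1, ..., a_4) in the standard basis. For each basis vector v_i, ℓ(v_i) = <v_i, a> is a linear equation in the a_j's. Collect the n equations into a matrix system V a = ℓ, where row i of V is v_i (expressed in the standard basis). Since V is invertible (lower-triangular with 1s on the diagonal, up to permutation), solve by back-substitution:
  V =
[[1, -1, -1, 1],
 [1, 0, 0, 0],
 [0, 1, 0, 0],
 [0, 0, 1, 0]]
  V a = (-3, -4, 1, -4)
Solving gives a = (-4, 1, -4, -2).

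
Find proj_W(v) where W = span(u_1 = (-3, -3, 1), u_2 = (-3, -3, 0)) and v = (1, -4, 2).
proj_W(v) = (-3/2, -3/2, 2)

Set up U = [u_1 | ... | u_2] ∈ R^(3×2). The projector onto W = col(U) is P = U (U^T U)^(-1) U^T.
Compute U^T U =
  [19, 18]
  [18, 18],
and U^T v = (11, 9).
Solve U^T U · c = U^T v for the coefficients: c = (2, -3/2). The projection is proj_W(v) = U c.
Check: (v - proj_W(v)) · u_1 = 0  (should be 0).
Check: (v - proj_W(v)) · u_2 = 0  (should be 0).
Result: proj_W(v) = (-3/2, -3/2, 2).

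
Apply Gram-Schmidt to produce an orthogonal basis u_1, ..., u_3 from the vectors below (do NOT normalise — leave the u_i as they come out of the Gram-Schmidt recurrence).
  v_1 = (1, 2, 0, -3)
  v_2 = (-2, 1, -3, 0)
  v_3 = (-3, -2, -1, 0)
Orthogonal basis:
  u_1 = (1, 2, 0, -3)
  u_2 = (-2, 1, -3, 0)
  u_3 = (-3/2, -3/2, 1/2, -3/2)

Apply the Gram-Schmidt recurrence
  u_1 = v_1
  u_i = v_i − Σ_{j<i} ((v_i · u_j) / (u_j · u_j)) · u_j.

Step by step this gives:
  u_1 = (1, 2, 0, -3)
  u_2 = (-2, 1, -3, 0)
  u_3 = (-3/2, -3/2, 1/2, -3/2)

Orthogonality check:
  u_2 · u_1 = 0 (should be 0)
  u_3 · u_1 = 0 (should be 0)
  u_3 · u_2 = 0 (should be 0)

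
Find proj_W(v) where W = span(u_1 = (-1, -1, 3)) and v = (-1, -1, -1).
proj_W(v) = (1/11, 1/11, -3/11)

Set up U = [u_1 | ... | u_1] ∈ R^(3×1). The projector onto W = col(U) is P = U (U^T U)^(-1) U^T.
Compute U^T U =
  [11],
and U^T v = (-1).
Solve U^T U · c = U^T v for the coefficients: c = (-1/11). The projection is proj_W(v) = U c.
Check: (v - proj_W(v)) · u_1 = 0  (should be 0).
Result: proj_W(v) = (1/11, 1/11, -3/11).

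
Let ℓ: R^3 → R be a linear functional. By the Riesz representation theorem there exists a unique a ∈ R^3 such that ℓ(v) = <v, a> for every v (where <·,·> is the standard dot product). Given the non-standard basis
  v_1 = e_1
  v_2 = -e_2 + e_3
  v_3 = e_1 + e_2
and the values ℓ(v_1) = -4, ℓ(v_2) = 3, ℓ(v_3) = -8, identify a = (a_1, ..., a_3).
a = (-4, -4, -1)

Write a = (a_1, ..., a_3) in the standard basis. For each basis vector v_i, ℓ(v_i) = <v_i, a> is a linear equation in the a_j's. Collect the n equations into a matrix system V a = ℓ, where row i of V is v_i (expressed in the standard basis). Since V is invertible (lower-triangular with 1s on the diagonal, up to permutation), solve by back-substitution:
  V =
[[1, 0, 0],
 [0, -1, 1],
 [1, 1, 0]]
  V a = (-4, 3, -8)
Solving gives a = (-4, -4, -1).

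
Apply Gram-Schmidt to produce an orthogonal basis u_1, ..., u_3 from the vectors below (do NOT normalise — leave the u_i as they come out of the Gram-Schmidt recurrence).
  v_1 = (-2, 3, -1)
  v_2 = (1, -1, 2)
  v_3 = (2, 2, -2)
Orthogonal basis:
  u_1 = (-2, 3, -1)
  u_2 = (0, 1/2, 3/2)
  u_3 = (18/7, 54/35, -18/35)

Apply the Gram-Schmidt recurrence
  u_1 = v_1
  u_i = v_i − Σ_{j<i} ((v_i · u_j) / (u_j · u_j)) · u_j.

Step by step this gives:
  u_1 = (-2, 3, -1)
  u_2 = (0, 1/2, 3/2)
  u_3 = (18/7, 54/35, -18/35)

Orthogonality check:
  u_2 · u_1 = 0 (should be 0)
  u_3 · u_1 = 0 (should be 0)
  u_3 · u_2 = 0 (should be 0)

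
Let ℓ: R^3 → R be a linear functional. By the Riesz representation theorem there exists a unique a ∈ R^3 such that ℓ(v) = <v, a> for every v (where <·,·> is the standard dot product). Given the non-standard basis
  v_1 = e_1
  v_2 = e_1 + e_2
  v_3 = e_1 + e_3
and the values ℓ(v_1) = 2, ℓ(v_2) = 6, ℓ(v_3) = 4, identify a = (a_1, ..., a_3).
a = (2, 4, 2)

Write a = (a_1, ..., a_3) in the standard basis. For each basis vector v_i, ℓ(v_i) = <v_i, a> is a linear equation in the a_j's. Collect the n equations into a matrix system V a = ℓ, where row i of V is v_i (expressed in the standard basis). Since V is invertible (lower-triangular with 1s on the diagonal, up to permutation), solve by back-substitution:
  V =
[[1, 0, 0],
 [1, 1, 0],
 [1, 0, 1]]
  V a = (2, 6, 4)
Solving gives a = (2, 4, 2).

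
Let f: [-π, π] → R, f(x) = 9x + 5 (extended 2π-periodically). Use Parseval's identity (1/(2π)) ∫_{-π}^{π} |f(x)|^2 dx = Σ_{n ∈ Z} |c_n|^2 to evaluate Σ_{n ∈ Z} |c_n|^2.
Σ |c_n|^2 = 27π^2 + 25

Expand and integrate term by term over [-π, π]:
  ∫ (9x)^2 dx = 81·(2π^3/3); ∫ 2·9·(5)·x dx = 0 (odd integrand); ∫ 5^2 dx = 25·2π.
So (1/(2π)) ∫_{-π}^{π} (9x + 5)^2 dx = 81π^2/3 + 25 = 27π^2 + 25.
Parseval ⇒ Σ |c_n|^2 = 27π^2 + 25.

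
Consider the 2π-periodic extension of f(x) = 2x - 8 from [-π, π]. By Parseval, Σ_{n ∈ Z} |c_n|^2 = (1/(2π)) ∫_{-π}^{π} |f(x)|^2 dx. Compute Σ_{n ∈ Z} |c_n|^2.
Σ |c_n|^2 = 4π^2/3 + 64

Expand and integrate term by term over [-π, π]:
  ∫ (2x)^2 dx = 4·(2π^3/3); ∫ 2·2·(-8)·x dx = 0 (odd integrand); ∫ (-8)^2 dx = 64·2π.
So (1/(2π)) ∫_{-π}^{π} (2x - 8)^2 dx = 4π^2/3 + 64 = 4π^2/3 + 64.
Parseval ⇒ Σ |c_n|^2 = 4π^2/3 + 64.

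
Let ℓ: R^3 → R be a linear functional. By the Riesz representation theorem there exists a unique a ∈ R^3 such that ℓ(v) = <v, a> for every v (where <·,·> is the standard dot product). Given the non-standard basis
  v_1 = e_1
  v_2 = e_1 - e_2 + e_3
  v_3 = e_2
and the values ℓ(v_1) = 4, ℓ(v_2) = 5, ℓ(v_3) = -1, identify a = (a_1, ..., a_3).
a = (4, -1, 0)

Write a = (a_1, ..., a_3) in the standard basis. For each basis vector v_i, ℓ(v_i) = <v_i, a> is a linear equation in the a_j's. Collect the n equations into a matrix system V a = ℓ, where row i of V is v_i (expressed in the standard basis). Since V is invertible (lower-triangular with 1s on the diagonal, up to permutation), solve by back-substitution:
  V =
[[1, 0, 0],
 [1, -1, 1],
 [0, 1, 0]]
  V a = (4, 5, -1)
Solving gives a = (4, -1, 0).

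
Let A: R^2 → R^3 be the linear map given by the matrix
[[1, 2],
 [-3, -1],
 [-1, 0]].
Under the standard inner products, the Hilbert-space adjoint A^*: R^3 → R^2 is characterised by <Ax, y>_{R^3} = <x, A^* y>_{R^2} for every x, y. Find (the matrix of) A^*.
A^* = A^T =
[[1, -3, -1],
 [2, -1, 0]]

For real matrices with standard dot products, the defining identity <Ax, y> = <x, A^* y> gives (Ax)^T y = x^T (A^*) y, i.e. x^T A^T y = x^T (A^*) y. Since this holds for all x, y, we must have A^* = A^T. Therefore
A^* =
[[1, -3, -1],
 [2, -1, 0]].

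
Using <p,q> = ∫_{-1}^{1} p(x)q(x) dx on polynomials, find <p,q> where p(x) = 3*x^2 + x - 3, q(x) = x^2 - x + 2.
<p,q> = -142/15

Expand the product: p(x)·q(x) = 3*x^4 - 2*x^3 + 2*x^2 + 5*x - 6.
∫_{-1}^{1} of each monomial x^k gives [2/(k+1) if k even, 0 if k odd]. Integrating term-by-term (or equivalently evaluating the antiderivative F(x) = 3*x^5/5 - x^4/2 + 2*x^3/3 + 5*x^2/2 - 6*x at the endpoints):
  F(1) − F(−1) = -41/15 − (101/15) = -142/15.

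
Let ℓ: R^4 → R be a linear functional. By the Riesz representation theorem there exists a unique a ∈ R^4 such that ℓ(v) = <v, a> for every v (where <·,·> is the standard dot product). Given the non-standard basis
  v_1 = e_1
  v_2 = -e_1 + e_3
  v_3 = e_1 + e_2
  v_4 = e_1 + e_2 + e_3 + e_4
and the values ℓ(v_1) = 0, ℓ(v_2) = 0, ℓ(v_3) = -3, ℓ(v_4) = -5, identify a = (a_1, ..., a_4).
a = (0, -3, 0, -2)

Write a = (a_1, ..., a_4) in the standard basis. For each basis vector v_i, ℓ(v_i) = <v_i, a> is a linear equation in the a_j's. Collect the n equations into a matrix system V a = ℓ, where row i of V is v_i (expressed in the standard basis). Since V is invertible (lower-triangular with 1s on the diagonal, up to permutation), solve by back-substitution:
  V =
[[1, 0, 0, 0],
 [-1, 0, 1, 0],
 [1, 1, 0, 0],
 [1, 1, 1, 1]]
  V a = (0, 0, -3, -5)
Solving gives a = (0, -3, 0, -2).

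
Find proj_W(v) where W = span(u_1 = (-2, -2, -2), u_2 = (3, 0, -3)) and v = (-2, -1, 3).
proj_W(v) = (-5/2, 0, 5/2)

Set up U = [u_1 | ... | u_2] ∈ R^(3×2). The projector onto W = col(U) is P = U (U^T U)^(-1) U^T.
Compute U^T U =
  [12, 0]
  [0, 18],
and U^T v = (0, -15).
Solve U^T U · c = U^T v for the coefficients: c = (0, -5/6). The projection is proj_W(v) = U c.
Check: (v - proj_W(v)) · u_1 = 0  (should be 0).
Check: (v - proj_W(v)) · u_2 = 0  (should be 0).
Result: proj_W(v) = (-5/2, 0, 5/2).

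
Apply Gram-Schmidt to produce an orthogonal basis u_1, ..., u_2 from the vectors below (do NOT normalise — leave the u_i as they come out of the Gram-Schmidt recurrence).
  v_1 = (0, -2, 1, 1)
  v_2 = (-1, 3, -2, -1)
Orthogonal basis:
  u_1 = (0, -2, 1, 1)
  u_2 = (-1, 0, -1/2, 1/2)

Apply the Gram-Schmidt recurrence
  u_1 = v_1
  u_i = v_i − Σ_{j<i} ((v_i · u_j) / (u_j · u_j)) · u_j.

Step by step this gives:
  u_1 = (0, -2, 1, 1)
  u_2 = (-1, 0, -1/2, 1/2)

Orthogonality check:
  u_2 · u_1 = 0 (should be 0)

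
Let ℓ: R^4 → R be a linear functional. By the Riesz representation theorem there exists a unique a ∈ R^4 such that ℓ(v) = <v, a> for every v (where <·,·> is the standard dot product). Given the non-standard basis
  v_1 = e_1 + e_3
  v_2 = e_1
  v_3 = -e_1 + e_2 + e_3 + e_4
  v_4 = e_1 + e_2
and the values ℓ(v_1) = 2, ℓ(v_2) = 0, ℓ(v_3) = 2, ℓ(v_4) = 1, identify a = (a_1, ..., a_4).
a = (0, 1, 2, -1)

Write a = (a_1, ..., a_4) in the standard basis. For each basis vector v_i, ℓ(v_i) = <v_i, a> is a linear equation in the a_j's. Collect the n equations into a matrix system V a = ℓ, where row i of V is v_i (expressed in the standard basis). Since V is invertible (lower-triangular with 1s on the diagonal, up to permutation), solve by back-substitution:
  V =
[[1, 0, 1, 0],
 [1, 0, 0, 0],
 [-1, 1, 1, 1],
 [1, 1, 0, 0]]
  V a = (2, 0, 2, 1)
Solving gives a = (0, 1, 2, -1).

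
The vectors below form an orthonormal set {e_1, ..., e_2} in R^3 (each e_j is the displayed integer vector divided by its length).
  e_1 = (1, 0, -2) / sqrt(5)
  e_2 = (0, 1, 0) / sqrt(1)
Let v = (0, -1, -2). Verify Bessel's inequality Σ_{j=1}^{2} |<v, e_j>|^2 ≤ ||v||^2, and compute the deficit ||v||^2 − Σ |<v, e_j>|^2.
Σ |<v, e_j>|^2 = 21/5; ||v||^2 = 5; deficit = 4/5

Write each e_j = u_j / sqrt(<u_j, u_j>) where u_j is the displayed integer vector. Then <v, e_j> = <v, u_j> / sqrt(<u_j, u_j>), so |<v, e_j>|^2 = <v, u_j>^2 / <u_j, u_j>.
Coefficients: <v, e_1> = 4/sqrt(5), <v, e_2> = -1/sqrt(1).
Square and sum: Σ |<v, e_j>|^2 = 21/5.
Compute ||v||^2 = v·v = 5.
Deficit = 5 − 21/5 = 4/5 ≥ 0, confirming Bessel's inequality. (The deficit equals ||v − Σ <v,e_j> e_j||^2, the squared distance from v to span{e_j}.)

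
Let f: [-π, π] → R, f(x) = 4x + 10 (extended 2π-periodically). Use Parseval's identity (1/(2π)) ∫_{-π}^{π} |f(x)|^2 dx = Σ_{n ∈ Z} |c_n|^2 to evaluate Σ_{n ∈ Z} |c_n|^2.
Σ |c_n|^2 = 16π^2/3 + 100

Expand and integrate term by term over [-π, π]:
  ∫ (4x)^2 dx = 16·(2π^3/3); ∫ 2·4·(10)·x dx = 0 (odd integrand); ∫ 10^2 dx = 100·2π.
So (1/(2π)) ∫_{-π}^{π} (4x + 10)^2 dx = 16π^2/3 + 100 = 16π^2/3 + 100.
Parseval ⇒ Σ |c_n|^2 = 16π^2/3 + 100.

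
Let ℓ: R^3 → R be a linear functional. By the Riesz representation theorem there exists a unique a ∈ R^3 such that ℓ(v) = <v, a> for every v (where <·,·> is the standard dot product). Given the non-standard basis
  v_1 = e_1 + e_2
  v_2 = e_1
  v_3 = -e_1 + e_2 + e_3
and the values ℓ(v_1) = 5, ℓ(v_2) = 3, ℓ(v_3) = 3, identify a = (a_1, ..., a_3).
a = (3, 2, 4)

Write a = (a_1, ..., a_3) in the standard basis. For each basis vector v_i, ℓ(v_i) = <v_i, a> is a linear equation in the a_j's. Collect the n equations into a matrix system V a = ℓ, where row i of V is v_i (expressed in the standard basis). Since V is invertible (lower-triangular with 1s on the diagonal, up to permutation), solve by back-substitution:
  V =
[[1, 1, 0],
 [1, 0, 0],
 [-1, 1, 1]]
  V a = (5, 3, 3)
Solving gives a = (3, 2, 4).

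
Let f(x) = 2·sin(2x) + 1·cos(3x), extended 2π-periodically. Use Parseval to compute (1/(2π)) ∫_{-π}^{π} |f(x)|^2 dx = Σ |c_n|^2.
Σ |c_n|^2 = 5/2

Expand |f|^2 and use orthogonality of {sin(nx), cos(mx)} on [-π, π]:
  ∫_{-π}^{π} sin(nx)^2 dx = π, ∫ cos(mx)^2 dx = π, and cross terms integrate to 0.
So ∫_{-π}^{π} f(x)^2 dx = 2^2 · π + 1^2 · π = (4 + 1)π.
Divide by 2π: (4 + 1)/2 = 5/2.
By Parseval, this equals Σ |c_n|^2.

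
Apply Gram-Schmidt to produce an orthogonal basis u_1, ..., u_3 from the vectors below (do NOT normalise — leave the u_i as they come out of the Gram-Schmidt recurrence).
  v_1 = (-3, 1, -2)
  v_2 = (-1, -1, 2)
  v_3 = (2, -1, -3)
Orthogonal basis:
  u_1 = (-3, 1, -2)
  u_2 = (-10/7, -6/7, 12/7)
  u_3 = (0, -2, -1)

Apply the Gram-Schmidt recurrence
  u_1 = v_1
  u_i = v_i − Σ_{j<i} ((v_i · u_j) / (u_j · u_j)) · u_j.

Step by step this gives:
  u_1 = (-3, 1, -2)
  u_2 = (-10/7, -6/7, 12/7)
  u_3 = (0, -2, -1)

Orthogonality check:
  u_2 · u_1 = 0 (should be 0)
  u_3 · u_1 = 0 (should be 0)
  u_3 · u_2 = 0 (should be 0)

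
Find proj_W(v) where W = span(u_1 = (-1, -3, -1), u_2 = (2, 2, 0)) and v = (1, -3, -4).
proj_W(v) = (5/3, -11/3, -8/3)

Set up U = [u_1 | ... | u_2] ∈ R^(3×2). The projector onto W = col(U) is P = U (U^T U)^(-1) U^T.
Compute U^T U =
  [11, -8]
  [-8, 8],
and U^T v = (12, -4).
Solve U^T U · c = U^T v for the coefficients: c = (8/3, 13/6). The projection is proj_W(v) = U c.
Check: (v - proj_W(v)) · u_1 = 0  (should be 0).
Check: (v - proj_W(v)) · u_2 = 0  (should be 0).
Result: proj_W(v) = (5/3, -11/3, -8/3).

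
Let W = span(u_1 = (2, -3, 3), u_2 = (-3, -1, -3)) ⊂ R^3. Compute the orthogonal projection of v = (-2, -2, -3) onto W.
proj_W(v) = (-364/137, -503/274, -657/274)

Set up U = [u_1 | ... | u_2] ∈ R^(3×2). The projector onto W = col(U) is P = U (U^T U)^(-1) U^T.
Compute U^T U =
  [22, -12]
  [-12, 19],
and U^T v = (-7, 17).
Solve U^T U · c = U^T v for the coefficients: c = (71/274, 145/137). The projection is proj_W(v) = U c.
Check: (v - proj_W(v)) · u_1 = 0  (should be 0).
Check: (v - proj_W(v)) · u_2 = 0  (should be 0).
Result: proj_W(v) = (-364/137, -503/274, -657/274).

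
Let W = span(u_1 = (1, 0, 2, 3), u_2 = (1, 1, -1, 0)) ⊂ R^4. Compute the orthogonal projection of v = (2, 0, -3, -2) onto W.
proj_W(v) = (35/41, 60/41, -110/41, -75/41)

Set up U = [u_1 | ... | u_2] ∈ R^(4×2). The projector onto W = col(U) is P = U (U^T U)^(-1) U^T.
Compute U^T U =
  [14, -1]
  [-1, 3],
and U^T v = (-10, 5).
Solve U^T U · c = U^T v for the coefficients: c = (-25/41, 60/41). The projection is proj_W(v) = U c.
Check: (v - proj_W(v)) · u_1 = 0  (should be 0).
Check: (v - proj_W(v)) · u_2 = 0  (should be 0).
Result: proj_W(v) = (35/41, 60/41, -110/41, -75/41).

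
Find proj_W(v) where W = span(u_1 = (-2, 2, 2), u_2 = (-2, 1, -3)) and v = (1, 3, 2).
proj_W(v) = (-13/21, 41/42, 101/42)

Set up U = [u_1 | ... | u_2] ∈ R^(3×2). The projector onto W = col(U) is P = U (U^T U)^(-1) U^T.
Compute U^T U =
  [12, 0]
  [0, 14],
and U^T v = (8, -5).
Solve U^T U · c = U^T v for the coefficients: c = (2/3, -5/14). The projection is proj_W(v) = U c.
Check: (v - proj_W(v)) · u_1 = 0  (should be 0).
Check: (v - proj_W(v)) · u_2 = 0  (should be 0).
Result: proj_W(v) = (-13/21, 41/42, 101/42).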